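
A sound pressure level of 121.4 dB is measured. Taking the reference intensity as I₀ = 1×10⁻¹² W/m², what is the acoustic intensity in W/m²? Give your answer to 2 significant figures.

1.4 W/m²

I/I₀ = 10^(121.4/10) = 1.38e+12, so I = 1.38e+12 × 10⁻¹² W/m².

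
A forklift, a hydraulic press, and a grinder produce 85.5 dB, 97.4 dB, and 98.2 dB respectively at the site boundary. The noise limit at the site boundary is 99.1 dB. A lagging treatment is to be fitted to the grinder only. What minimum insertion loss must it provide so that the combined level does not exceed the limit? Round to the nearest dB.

The untreated sources together contribute 10^(85.5/10) + 10^(97.4/10) = 5.850e+09, i.e. 97.67 dB.
To meet 99.1 dB overall, the treated grinder may contribute at most 10^(99.1/10) − 5.850e+09 = 2.278e+09, i.e. 93.58 dB.
Required insertion loss = 98.2 − 93.58 = 4.62 dB.

5 dB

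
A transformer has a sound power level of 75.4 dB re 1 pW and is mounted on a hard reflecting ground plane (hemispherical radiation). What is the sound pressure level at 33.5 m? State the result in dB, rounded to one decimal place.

36.9 dB

The power spreads over a hemisphere of area 2π·r², so L_p = L_w − 10·log₁₀(2π·r²).
2π·r² = 7051 m², 10·log₁₀ of that is 38.483 dB.
L_p = 75.4 − 38.483 = 36.92 dB.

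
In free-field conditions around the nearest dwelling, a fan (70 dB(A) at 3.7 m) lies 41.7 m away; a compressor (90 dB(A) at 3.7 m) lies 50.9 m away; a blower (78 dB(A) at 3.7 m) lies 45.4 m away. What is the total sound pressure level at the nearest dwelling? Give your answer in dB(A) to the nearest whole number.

Apply inverse-square spreading to bring every level to the receiver, then sum 10^(L/10).
fan: 70 − 20·log₁₀(41.7/3.7) = 70 − 21.04 = 48.96 dB(A).
compressor: 90 − 20·log₁₀(50.9/3.7) = 90 − 22.77 = 67.23 dB(A).
blower: 78 − 20·log₁₀(45.4/3.7) = 78 − 21.78 = 56.22 dB(A).
Σ 10^(L/10) = 5.782e+06 → L_total = 10·log₁₀(5.782e+06) = 67.62 dB(A).

68 dB(A)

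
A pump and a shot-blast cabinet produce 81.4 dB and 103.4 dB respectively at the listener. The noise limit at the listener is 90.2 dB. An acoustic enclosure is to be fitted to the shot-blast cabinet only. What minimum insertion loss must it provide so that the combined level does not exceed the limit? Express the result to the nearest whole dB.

Everything except the shot-blast cabinet sums to 10^(81.4/10) = 1.380e+08 in linear terms, 81.40 dB.
The limit corresponds to 10^(90.2/10) = 1.047e+09; subtracting the fixed part leaves 9.091e+08 for the shot-blast cabinet, i.e. 89.59 dB.
So the shot-blast cabinet must be reduced from 103.4 to 89.59 dB: IL = 13.81 dB.

14 dB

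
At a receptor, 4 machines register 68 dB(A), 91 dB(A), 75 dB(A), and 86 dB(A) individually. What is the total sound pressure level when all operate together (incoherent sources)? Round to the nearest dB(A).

92 dB(A)

For uncorrelated sources the intensities add, so convert each level to linear form, sum, and take 10·log₁₀ of the total.
Σ 10^(L/10) = 10^(68/10) + 10^(91/10) + 10^(75/10) + 10^(86/10) = 1.695e+09.
L_total = 10·log₁₀(1.695e+09) = 92.29 dB(A).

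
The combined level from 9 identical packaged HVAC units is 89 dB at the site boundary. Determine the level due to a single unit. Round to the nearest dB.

79 dB

Dividing the total intensity by 9 lowers the level by 10·log₁₀ 9 = 9.542 dB: L₁ = 89 − 9.542.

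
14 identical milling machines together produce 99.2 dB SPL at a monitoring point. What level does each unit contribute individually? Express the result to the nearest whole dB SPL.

14 equal contributions raise the level by 10·log₁₀ 14 = 11.461 dB, so each unit alone gives 99.2 − 11.461.

88 dB SPL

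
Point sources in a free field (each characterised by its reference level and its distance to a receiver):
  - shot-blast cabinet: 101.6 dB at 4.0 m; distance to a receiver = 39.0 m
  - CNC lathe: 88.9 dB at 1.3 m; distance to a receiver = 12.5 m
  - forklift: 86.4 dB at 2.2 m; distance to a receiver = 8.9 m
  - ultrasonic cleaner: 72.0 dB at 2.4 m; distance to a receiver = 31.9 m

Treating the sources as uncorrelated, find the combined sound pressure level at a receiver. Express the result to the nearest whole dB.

83 dB

First find each source's level at the receiver (point-source: −20·log₁₀(r/r_ref)), then combine on an intensity basis.
shot-blast cabinet: 101.6 − 20·log₁₀(39.0/4.0) = 101.6 − 19.78 = 81.82 dB.
CNC lathe: 88.9 − 20·log₁₀(12.5/1.3) = 88.9 − 19.66 = 69.24 dB.
forklift: 86.4 − 20·log₁₀(8.9/2.2) = 86.4 − 12.14 = 74.26 dB.
ultrasonic cleaner: 72.0 − 20·log₁₀(31.9/2.4) = 72.0 − 22.47 = 49.53 dB.
Σ 10^(L/10) = 1.872e+08 → L_total = 10·log₁₀(1.872e+08) = 82.72 dB.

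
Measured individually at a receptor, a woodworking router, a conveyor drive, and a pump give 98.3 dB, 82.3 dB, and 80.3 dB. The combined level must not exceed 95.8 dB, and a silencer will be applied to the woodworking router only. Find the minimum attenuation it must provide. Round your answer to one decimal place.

2.8 dB

Everything except the woodworking router sums to 10^(82.3/10) + 10^(80.3/10) = 2.770e+08 in linear terms, 84.42 dB.
The limit corresponds to 10^(95.8/10) = 3.802e+09; subtracting the fixed part leaves 3.525e+09 for the woodworking router, i.e. 95.47 dB.
Required insertion loss = 98.3 − 95.47 = 2.83 dB.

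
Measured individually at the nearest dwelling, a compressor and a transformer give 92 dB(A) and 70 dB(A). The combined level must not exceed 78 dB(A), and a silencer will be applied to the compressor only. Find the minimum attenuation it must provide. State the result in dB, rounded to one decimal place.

14.7 dB

Fixed contribution from the other source: Σ 10^(L/10) = 10^(70/10) = 1.000e+07 (70.00 dB(A)).
To meet 78 dB(A) overall, the treated compressor may contribute at most 10^(78/10) − 1.000e+07 = 5.310e+07, i.e. 77.25 dB(A).
Required insertion loss = 92 − 77.25 = 14.75 dB.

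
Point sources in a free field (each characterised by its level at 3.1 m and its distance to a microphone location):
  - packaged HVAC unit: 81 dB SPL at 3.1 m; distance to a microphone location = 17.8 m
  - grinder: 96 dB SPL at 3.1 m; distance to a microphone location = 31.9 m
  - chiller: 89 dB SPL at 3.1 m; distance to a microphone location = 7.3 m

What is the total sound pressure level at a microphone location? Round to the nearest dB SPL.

First find each source's level at the receiver (point-source: −20·log₁₀(r/r_ref)), then combine on an intensity basis.
packaged HVAC unit: 81 − 20·log₁₀(17.8/3.1) = 81 − 15.18 = 65.82 dB SPL.
grinder: 96 − 20·log₁₀(31.9/3.1) = 96 − 20.25 = 75.75 dB SPL.
chiller: 89 − 20·log₁₀(7.3/3.1) = 89 − 7.44 = 81.56 dB SPL.
Σ 10^(L/10) = 1.847e+08 → L_total = 10·log₁₀(1.847e+08) = 82.66 dB SPL.

83 dB SPL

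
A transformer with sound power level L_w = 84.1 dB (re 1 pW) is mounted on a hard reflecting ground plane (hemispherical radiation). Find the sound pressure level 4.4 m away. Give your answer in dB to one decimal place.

63.2 dB

L_p = L_w − 10·log₁₀(2π·r²) with r = 4.4 m.
2π·r² = 121.6 m², 10·log₁₀ of that is 20.851 dB.
L_p = 84.1 − 20.851 = 63.25 dB.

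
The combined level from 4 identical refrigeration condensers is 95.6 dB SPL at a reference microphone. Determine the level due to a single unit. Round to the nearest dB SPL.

90 dB SPL

4 equal contributions raise the level by 10·log₁₀ 4 = 6.021 dB, so each unit alone gives 95.6 − 6.021.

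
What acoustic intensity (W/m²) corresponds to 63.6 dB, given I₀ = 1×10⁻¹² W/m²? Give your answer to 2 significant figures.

2.3e-06 W/m²

I = I₀·10^(L/10) = 10⁻¹² × 10^(63.6/10) = 10^(-5.640).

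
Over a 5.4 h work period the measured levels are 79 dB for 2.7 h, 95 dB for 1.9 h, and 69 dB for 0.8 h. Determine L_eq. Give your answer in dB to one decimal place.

The energy average is taken in the linear domain: L_eq = 10·log₁₀[(Σ tᵢ·10^(Lᵢ/10))/T], T = 5.4 h.
Σ tᵢ·10^(Lᵢ/10) = 2.7·10^(79/10) + 1.9·10^(95/10) + 0.8·10^(69/10) = 6.229e+09.
L_eq = 10·log₁₀(6.229e+09/5.4) = 90.62 dB.

90.6 dB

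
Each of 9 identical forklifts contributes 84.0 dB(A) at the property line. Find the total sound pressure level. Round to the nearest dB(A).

L_total = L₁ + 10·log₁₀ N for N identical incoherent sources.
L_total = 84.0 + 10·log₁₀(9) = 84.0 + 9.542 = 93.54 dB(A).

94 dB(A)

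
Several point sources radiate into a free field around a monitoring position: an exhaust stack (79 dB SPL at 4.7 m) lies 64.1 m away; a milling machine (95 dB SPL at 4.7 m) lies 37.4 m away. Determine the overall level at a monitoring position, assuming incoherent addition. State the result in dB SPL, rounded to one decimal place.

77.0 dB SPL

Apply inverse-square spreading to bring every level to the receiver, then sum 10^(L/10).
exhaust stack: 79 − 20·log₁₀(64.1/4.7) = 79 − 22.70 = 56.30 dB SPL.
milling machine: 95 − 20·log₁₀(37.4/4.7) = 95 − 18.02 = 76.98 dB SPL.
Σ 10^(L/10) = 5.037e+07 → L_total = 10·log₁₀(5.037e+07) = 77.02 dB SPL.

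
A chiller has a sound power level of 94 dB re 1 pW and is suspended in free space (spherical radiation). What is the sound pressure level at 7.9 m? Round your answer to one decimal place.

L_p = L_w − 10·log₁₀(4π·r²) with r = 7.9 m.
4π·r² = 784.3 m², 10·log₁₀ of that is 28.945 dB.
L_p = 94 − 28.945 = 65.06 dB.

65.1 dB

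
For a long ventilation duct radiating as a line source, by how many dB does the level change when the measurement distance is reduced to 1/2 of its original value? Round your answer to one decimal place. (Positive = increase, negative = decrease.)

+3.0 dB

With cylindrical spreading the level changes by −10·log₁₀(r₂/r₁).
ΔL = −10·log₁₀(0.5) = +3.01 dB.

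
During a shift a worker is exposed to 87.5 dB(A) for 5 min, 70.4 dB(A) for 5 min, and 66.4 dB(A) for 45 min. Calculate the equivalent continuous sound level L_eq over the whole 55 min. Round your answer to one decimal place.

L_eq = 10·log₁₀[(1/T)·Σ tᵢ·10^(Lᵢ/10)] with T = 55 min.
Σ tᵢ·10^(Lᵢ/10) = 5·10^(87.5/10) + 5·10^(70.4/10) + 45·10^(66.4/10) = 3.063e+09.
L_eq = 10·log₁₀(3.063e+09/55) = 77.46 dB(A).

77.5 dB(A)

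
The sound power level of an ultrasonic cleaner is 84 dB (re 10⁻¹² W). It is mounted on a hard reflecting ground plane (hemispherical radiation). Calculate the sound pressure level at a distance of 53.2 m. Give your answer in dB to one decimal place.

Free-field hemispherical radiation: L_p = L_w − 10·log₁₀(2π·r²), r = 53.2 m.
2π·r² = 1.778e+04 m², 10·log₁₀ of that is 42.500 dB.
L_p = 84 − 42.500 = 41.50 dB.

41.5 dB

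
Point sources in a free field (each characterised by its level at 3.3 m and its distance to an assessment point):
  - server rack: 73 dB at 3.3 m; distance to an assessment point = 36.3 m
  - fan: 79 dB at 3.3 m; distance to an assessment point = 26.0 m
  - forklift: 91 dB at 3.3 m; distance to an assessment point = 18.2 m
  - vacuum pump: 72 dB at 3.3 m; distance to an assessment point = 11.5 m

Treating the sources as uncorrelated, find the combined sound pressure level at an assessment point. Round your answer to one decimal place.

76.4 dB

Apply inverse-square spreading to bring every level to the receiver, then sum 10^(L/10).
server rack: 73 − 20·log₁₀(36.3/3.3) = 73 − 20.83 = 52.17 dB.
fan: 79 − 20·log₁₀(26.0/3.3) = 79 − 17.93 = 61.07 dB.
forklift: 91 − 20·log₁₀(18.2/3.3) = 91 − 14.83 = 76.17 dB.
vacuum pump: 72 − 20·log₁₀(11.5/3.3) = 72 − 10.84 = 61.16 dB.
Σ 10^(L/10) = 4.414e+07 → L_total = 10·log₁₀(4.414e+07) = 76.45 dB.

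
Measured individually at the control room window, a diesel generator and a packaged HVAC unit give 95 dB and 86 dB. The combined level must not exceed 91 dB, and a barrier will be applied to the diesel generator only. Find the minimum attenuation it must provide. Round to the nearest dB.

6 dB

Everything except the diesel generator sums to 10^(86/10) = 3.981e+08 in linear terms, 86.00 dB.
The limit corresponds to 10^(91/10) = 1.259e+09; subtracting the fixed part leaves 8.608e+08 for the diesel generator, i.e. 89.35 dB.
So the diesel generator must be reduced from 95 to 89.35 dB: IL = 5.65 dB.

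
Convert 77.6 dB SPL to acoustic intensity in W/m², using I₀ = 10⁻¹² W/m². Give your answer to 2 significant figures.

5.8e-05 W/m²

I = I₀·10^(L/10) = 10⁻¹² × 10^(77.6/10) = 10^(-4.240).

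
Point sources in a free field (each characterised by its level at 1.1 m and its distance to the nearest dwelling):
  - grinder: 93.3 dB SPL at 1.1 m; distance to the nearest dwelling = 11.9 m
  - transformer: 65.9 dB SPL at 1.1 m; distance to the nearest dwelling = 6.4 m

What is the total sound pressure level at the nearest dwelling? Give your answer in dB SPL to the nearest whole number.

73 dB SPL

Propagate each source to the receiver with L = L_ref − 20·log₁₀(r/r_ref), then add intensities.
grinder: 93.3 − 20·log₁₀(11.9/1.1) = 93.3 − 20.68 = 72.62 dB SPL.
transformer: 65.9 − 20·log₁₀(6.4/1.1) = 65.9 − 15.30 = 50.60 dB SPL.
Σ 10^(L/10) = 1.838e+07 → L_total = 10·log₁₀(1.838e+07) = 72.64 dB SPL.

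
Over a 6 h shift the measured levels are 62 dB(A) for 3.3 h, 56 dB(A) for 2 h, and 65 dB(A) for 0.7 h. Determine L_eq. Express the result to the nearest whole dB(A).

61 dB(A)

The energy average is taken in the linear domain: L_eq = 10·log₁₀[(Σ tᵢ·10^(Lᵢ/10))/T], T = 6 h.
Σ tᵢ·10^(Lᵢ/10) = 3.3·10^(62/10) + 2·10^(56/10) + 0.7·10^(65/10) = 8.240e+06.
L_eq = 10·log₁₀(8.240e+06/6) = 61.38 dB(A).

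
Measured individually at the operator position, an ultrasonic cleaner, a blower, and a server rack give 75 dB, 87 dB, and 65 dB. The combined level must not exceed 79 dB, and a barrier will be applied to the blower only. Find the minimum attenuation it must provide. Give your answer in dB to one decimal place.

10.5 dB

The untreated sources together contribute 10^(75/10) + 10^(65/10) = 3.479e+07, i.e. 75.41 dB.
To meet 79 dB overall, the treated blower may contribute at most 10^(79/10) − 3.479e+07 = 4.465e+07, i.e. 76.50 dB.
So the blower must be reduced from 87 to 76.50 dB: IL = 10.50 dB.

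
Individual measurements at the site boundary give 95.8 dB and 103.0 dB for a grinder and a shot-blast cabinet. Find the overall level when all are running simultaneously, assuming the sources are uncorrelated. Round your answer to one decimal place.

Incoherent sources combine by intensity addition: L_total = 10·log₁₀(Σ 10^(L_i/10)).
Σ 10^(L/10) = 10^(95.8/10) + 10^(103.0/10) = 2.375e+10.
L_total = 10·log₁₀(2.375e+10) = 103.76 dB.

103.8 dB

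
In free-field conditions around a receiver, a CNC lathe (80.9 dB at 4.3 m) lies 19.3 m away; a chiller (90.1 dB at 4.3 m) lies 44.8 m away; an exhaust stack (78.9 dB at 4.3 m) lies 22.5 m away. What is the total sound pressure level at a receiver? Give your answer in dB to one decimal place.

72.6 dB

Apply inverse-square spreading to bring every level to the receiver, then sum 10^(L/10).
CNC lathe: 80.9 − 20·log₁₀(19.3/4.3) = 80.9 − 13.04 = 67.86 dB.
chiller: 90.1 − 20·log₁₀(44.8/4.3) = 90.1 − 20.36 = 69.74 dB.
exhaust stack: 78.9 − 20·log₁₀(22.5/4.3) = 78.9 − 14.37 = 64.53 dB.
Σ 10^(L/10) = 1.837e+07 → L_total = 10·log₁₀(1.837e+07) = 72.64 dB.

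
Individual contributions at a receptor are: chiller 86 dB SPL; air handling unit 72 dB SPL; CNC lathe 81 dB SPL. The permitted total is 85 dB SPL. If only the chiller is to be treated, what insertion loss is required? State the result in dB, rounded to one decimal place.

Fixed contribution from the other sources: Σ 10^(L/10) = 10^(72/10) + 10^(81/10) = 1.417e+08 (81.51 dB SPL).
The limit corresponds to 10^(85/10) = 3.162e+08; subtracting the fixed part leaves 1.745e+08 for the chiller, i.e. 82.42 dB SPL.
Required insertion loss = 86 − 82.42 = 3.58 dB.

3.6 dB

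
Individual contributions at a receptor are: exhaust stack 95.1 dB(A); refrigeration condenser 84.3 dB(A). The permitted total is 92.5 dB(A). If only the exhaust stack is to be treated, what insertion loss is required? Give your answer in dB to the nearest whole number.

The untreated sources together contribute 10^(84.3/10) = 2.692e+08, i.e. 84.30 dB(A).
To meet 92.5 dB(A) overall, the treated exhaust stack may contribute at most 10^(92.5/10) − 2.692e+08 = 1.509e+09, i.e. 91.79 dB(A).
So the exhaust stack must be reduced from 95.1 to 91.79 dB(A): IL = 3.31 dB.

3 dB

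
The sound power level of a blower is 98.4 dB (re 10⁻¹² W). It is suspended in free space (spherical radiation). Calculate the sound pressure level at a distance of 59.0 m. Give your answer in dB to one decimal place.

52.0 dB

L_p = L_w − 10·log₁₀(4π·r²) with r = 59.0 m.
4π·r² = 4.374e+04 m², 10·log₁₀ of that is 46.409 dB.
L_p = 98.4 − 46.409 = 51.99 dB.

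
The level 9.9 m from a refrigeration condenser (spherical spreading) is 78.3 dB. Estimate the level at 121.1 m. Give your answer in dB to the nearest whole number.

Point-source attenuation: ΔL = 20·log₁₀(r₂/r₁) = 20·log₁₀(121.1/9.9) = 21.750 dB.
L₂ = 78.3 − 20·log₁₀(121.1/9.9) = 78.3 − 21.750 = 56.55 dB.

57 dB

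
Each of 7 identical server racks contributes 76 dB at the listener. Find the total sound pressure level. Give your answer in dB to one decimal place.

N identical incoherent sources raise the level by 10·log₁₀ N.
L_total = 76 + 10·log₁₀(7) = 76 + 8.451 = 84.45 dB.

84.5 dB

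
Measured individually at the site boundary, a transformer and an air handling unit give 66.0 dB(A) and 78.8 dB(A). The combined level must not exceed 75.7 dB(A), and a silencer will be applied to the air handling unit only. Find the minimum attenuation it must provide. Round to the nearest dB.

The untreated sources together contribute 10^(66.0/10) = 3.981e+06, i.e. 66.00 dB(A).
The limit corresponds to 10^(75.7/10) = 3.715e+07; subtracting the fixed part leaves 3.317e+07 for the air handling unit, i.e. 75.21 dB(A).
So the air handling unit must be reduced from 78.8 to 75.21 dB(A): IL = 3.59 dB.

4 dB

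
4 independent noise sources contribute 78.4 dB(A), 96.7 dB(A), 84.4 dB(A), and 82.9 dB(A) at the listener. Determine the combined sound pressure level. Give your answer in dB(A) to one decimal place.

Incoherent sources combine by intensity addition: L_total = 10·log₁₀(Σ 10^(L_i/10)).
Σ 10^(L/10) = 10^(78.4/10) + 10^(96.7/10) + 10^(84.4/10) + 10^(82.9/10) = 5.217e+09.
L_total = 10·log₁₀(5.217e+09) = 97.17 dB(A).

97.2 dB(A)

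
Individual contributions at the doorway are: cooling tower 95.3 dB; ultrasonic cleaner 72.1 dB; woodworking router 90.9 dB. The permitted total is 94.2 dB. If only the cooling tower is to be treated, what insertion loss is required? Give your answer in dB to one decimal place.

3.9 dB

The untreated sources together contribute 10^(72.1/10) + 10^(90.9/10) = 1.246e+09, i.e. 90.96 dB.
The limit corresponds to 10^(94.2/10) = 2.630e+09; subtracting the fixed part leaves 1.384e+09 for the cooling tower, i.e. 91.41 dB.
Required insertion loss = 95.3 − 91.41 = 3.89 dB.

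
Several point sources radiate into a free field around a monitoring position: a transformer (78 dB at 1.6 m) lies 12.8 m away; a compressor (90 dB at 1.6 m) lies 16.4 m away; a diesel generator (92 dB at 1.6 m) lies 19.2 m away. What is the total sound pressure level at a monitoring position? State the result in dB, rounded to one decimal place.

Apply inverse-square spreading to bring every level to the receiver, then sum 10^(L/10).
transformer: 78 − 20·log₁₀(12.8/1.6) = 78 − 18.06 = 59.94 dB.
compressor: 90 − 20·log₁₀(16.4/1.6) = 90 − 20.21 = 69.79 dB.
diesel generator: 92 − 20·log₁₀(19.2/1.6) = 92 − 21.58 = 70.42 dB.
Σ 10^(L/10) = 2.151e+07 → L_total = 10·log₁₀(2.151e+07) = 73.33 dB.

73.3 dB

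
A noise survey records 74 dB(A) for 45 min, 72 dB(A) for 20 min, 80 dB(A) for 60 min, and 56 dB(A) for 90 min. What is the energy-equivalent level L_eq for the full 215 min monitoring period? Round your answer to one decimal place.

75.4 dB(A)

L_eq = 10·log₁₀[(1/T)·Σ tᵢ·10^(Lᵢ/10)] with T = 215 min.
Σ tᵢ·10^(Lᵢ/10) = 45·10^(74/10) + 20·10^(72/10) + 60·10^(80/10) + 90·10^(56/10) = 7.483e+09.
L_eq = 10·log₁₀(7.483e+09/215) = 75.42 dB(A).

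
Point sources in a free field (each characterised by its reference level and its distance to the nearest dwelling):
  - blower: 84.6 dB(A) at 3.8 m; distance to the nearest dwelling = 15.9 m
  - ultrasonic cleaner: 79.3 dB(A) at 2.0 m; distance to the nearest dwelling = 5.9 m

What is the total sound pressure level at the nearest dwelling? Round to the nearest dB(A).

74 dB(A)

Propagate each source to the receiver with L = L_ref − 20·log₁₀(r/r_ref), then add intensities.
blower: 84.6 − 20·log₁₀(15.9/3.8) = 84.6 − 12.43 = 72.17 dB(A).
ultrasonic cleaner: 79.3 − 20·log₁₀(5.9/2.0) = 79.3 − 9.40 = 69.90 dB(A).
Σ 10^(L/10) = 2.625e+07 → L_total = 10·log₁₀(2.625e+07) = 74.19 dB(A).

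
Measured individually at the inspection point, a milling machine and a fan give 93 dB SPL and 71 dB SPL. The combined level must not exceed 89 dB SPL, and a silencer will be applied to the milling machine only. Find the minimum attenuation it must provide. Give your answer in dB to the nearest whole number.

Everything except the milling machine sums to 10^(71/10) = 1.259e+07 in linear terms, 71.00 dB SPL.
The limit corresponds to 10^(89/10) = 7.943e+08; subtracting the fixed part leaves 7.817e+08 for the milling machine, i.e. 88.93 dB SPL.
So the milling machine must be reduced from 93 to 88.93 dB SPL: IL = 4.07 dB.

4 dB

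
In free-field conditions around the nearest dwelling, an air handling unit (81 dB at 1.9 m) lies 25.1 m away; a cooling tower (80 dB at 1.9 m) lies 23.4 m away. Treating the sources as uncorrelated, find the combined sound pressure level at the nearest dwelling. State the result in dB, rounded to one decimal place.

First find each source's level at the receiver (point-source: −20·log₁₀(r/r_ref)), then combine on an intensity basis.
air handling unit: 81 − 20·log₁₀(25.1/1.9) = 81 − 22.42 = 58.58 dB.
cooling tower: 80 − 20·log₁₀(23.4/1.9) = 80 − 21.81 = 58.19 dB.
Σ 10^(L/10) = 1.381e+06 → L_total = 10·log₁₀(1.381e+06) = 61.40 dB.

61.4 dB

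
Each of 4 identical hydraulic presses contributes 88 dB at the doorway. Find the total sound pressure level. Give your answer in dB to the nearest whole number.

L_total = L₁ + 10·log₁₀ N for N identical incoherent sources.
L_total = 88 + 10·log₁₀(4) = 88 + 6.021 = 94.02 dB.

94 dB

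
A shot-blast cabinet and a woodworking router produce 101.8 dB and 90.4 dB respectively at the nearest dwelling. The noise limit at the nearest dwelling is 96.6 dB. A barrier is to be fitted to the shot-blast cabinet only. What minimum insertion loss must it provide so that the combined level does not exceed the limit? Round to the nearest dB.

The untreated sources together contribute 10^(90.4/10) = 1.096e+09, i.e. 90.40 dB.
The limit corresponds to 10^(96.6/10) = 4.571e+09; subtracting the fixed part leaves 3.474e+09 for the shot-blast cabinet, i.e. 95.41 dB.
So the shot-blast cabinet must be reduced from 101.8 to 95.41 dB: IL = 6.39 dB.

6 dB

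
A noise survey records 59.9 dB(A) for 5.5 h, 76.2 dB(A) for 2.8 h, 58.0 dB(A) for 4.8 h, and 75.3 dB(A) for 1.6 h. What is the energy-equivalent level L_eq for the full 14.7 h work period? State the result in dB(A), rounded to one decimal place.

Weight each interval's intensity by its duration and average over T = 14.7 h:
Σ tᵢ·10^(Lᵢ/10) = 5.5·10^(59.9/10) + 2.8·10^(76.2/10) + 4.8·10^(58.0/10) + 1.6·10^(75.3/10) = 1.793e+08.
L_eq = 10·log₁₀(1.793e+08/14.7) = 70.86 dB(A).

70.9 dB(A)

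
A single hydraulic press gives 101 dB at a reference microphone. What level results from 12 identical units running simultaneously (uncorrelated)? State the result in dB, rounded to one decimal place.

111.8 dB

L_total = L₁ + 10·log₁₀ N for N identical incoherent sources.
L_total = 101 + 10·log₁₀(12) = 101 + 10.792 = 111.79 dB.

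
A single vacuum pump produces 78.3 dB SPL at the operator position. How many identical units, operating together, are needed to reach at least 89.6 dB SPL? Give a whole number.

Need L₁ + 10·log₁₀ N ≥ 89.6, i.e. log₁₀ N ≥ 1.13.
N ≥ 10^(11.3/10) = 13.490, so N = 14.

14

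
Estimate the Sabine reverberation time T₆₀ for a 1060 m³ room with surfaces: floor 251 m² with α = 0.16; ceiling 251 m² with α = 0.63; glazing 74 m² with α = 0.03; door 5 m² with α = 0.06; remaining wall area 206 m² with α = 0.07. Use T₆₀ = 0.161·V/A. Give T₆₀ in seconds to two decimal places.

0.79 s

Summing Sᵢαᵢ: 251·0.16 + 251·0.63 + 74·0.03 + 5·0.06 + 206·0.07 = 215.23 m².
T₆₀ = 0.161·V/A = 0.161·1060/215.23 = 0.793 s.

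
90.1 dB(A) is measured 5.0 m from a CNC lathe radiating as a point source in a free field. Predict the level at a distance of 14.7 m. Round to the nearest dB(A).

Spherical spreading from a point source gives a 20·log₁₀(r₂/r₁) drop.
L₂ = 90.1 − 20·log₁₀(14.7/5.0) = 90.1 − 9.367 = 80.73 dB(A).

81 dB(A)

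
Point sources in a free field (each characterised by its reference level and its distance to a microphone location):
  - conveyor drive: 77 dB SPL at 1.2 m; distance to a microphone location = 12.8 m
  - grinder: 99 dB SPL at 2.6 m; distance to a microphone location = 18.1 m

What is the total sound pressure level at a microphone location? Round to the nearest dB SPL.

First find each source's level at the receiver (point-source: −20·log₁₀(r/r_ref)), then combine on an intensity basis.
conveyor drive: 77 − 20·log₁₀(12.8/1.2) = 77 − 20.56 = 56.44 dB SPL.
grinder: 99 − 20·log₁₀(18.1/2.6) = 99 − 16.85 = 82.15 dB SPL.
Σ 10^(L/10) = 1.643e+08 → L_total = 10·log₁₀(1.643e+08) = 82.16 dB SPL.

82 dB SPL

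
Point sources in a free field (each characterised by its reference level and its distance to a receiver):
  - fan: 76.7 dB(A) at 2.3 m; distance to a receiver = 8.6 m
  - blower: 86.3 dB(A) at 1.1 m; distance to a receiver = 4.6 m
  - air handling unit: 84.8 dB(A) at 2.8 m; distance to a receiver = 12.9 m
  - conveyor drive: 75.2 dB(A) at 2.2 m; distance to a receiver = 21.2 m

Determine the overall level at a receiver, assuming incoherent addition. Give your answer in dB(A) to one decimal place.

76.3 dB(A)

Propagate each source to the receiver with L = L_ref − 20·log₁₀(r/r_ref), then add intensities.
fan: 76.7 − 20·log₁₀(8.6/2.3) = 76.7 − 11.46 = 65.24 dB(A).
blower: 86.3 − 20·log₁₀(4.6/1.1) = 86.3 − 12.43 = 73.87 dB(A).
air handling unit: 84.8 − 20·log₁₀(12.9/2.8) = 84.8 − 13.27 = 71.53 dB(A).
conveyor drive: 75.2 − 20·log₁₀(21.2/2.2) = 75.2 − 19.68 = 55.52 dB(A).
Σ 10^(L/10) = 4.232e+07 → L_total = 10·log₁₀(4.232e+07) = 76.27 dB(A).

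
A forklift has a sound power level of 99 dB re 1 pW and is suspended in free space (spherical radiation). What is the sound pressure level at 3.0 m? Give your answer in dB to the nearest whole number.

Free-field spherical radiation: L_p = L_w − 10·log₁₀(4π·r²), r = 3.0 m.
4π·r² = 113.1 m², 10·log₁₀ of that is 20.535 dB.
L_p = 99 − 20.535 = 78.47 dB.

78 dB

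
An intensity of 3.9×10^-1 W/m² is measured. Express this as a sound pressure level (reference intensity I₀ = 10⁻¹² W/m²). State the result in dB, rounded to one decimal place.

115.9 dB

Dividing by I₀ shifts the exponent by 12: I/I₀ = 3.9×10^11.
L = 10·(0.5911 + 11) = 115.91 dB.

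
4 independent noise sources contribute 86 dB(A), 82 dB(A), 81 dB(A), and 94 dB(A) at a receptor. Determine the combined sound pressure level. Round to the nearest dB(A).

95 dB(A)

Incoherent sources combine by intensity addition: L_total = 10·log₁₀(Σ 10^(L_i/10)).
Σ 10^(L/10) = 10^(86/10) + 10^(82/10) + 10^(81/10) + 10^(94/10) = 3.194e+09.
L_total = 10·log₁₀(3.194e+09) = 95.04 dB(A).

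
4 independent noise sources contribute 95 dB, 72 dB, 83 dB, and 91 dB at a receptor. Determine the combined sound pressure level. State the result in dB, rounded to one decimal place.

Incoherent sources combine by intensity addition: L_total = 10·log₁₀(Σ 10^(L_i/10)).
Σ 10^(L/10) = 10^(95/10) + 10^(72/10) + 10^(83/10) + 10^(91/10) = 4.637e+09.
L_total = 10·log₁₀(4.637e+09) = 96.66 dB.

96.7 dB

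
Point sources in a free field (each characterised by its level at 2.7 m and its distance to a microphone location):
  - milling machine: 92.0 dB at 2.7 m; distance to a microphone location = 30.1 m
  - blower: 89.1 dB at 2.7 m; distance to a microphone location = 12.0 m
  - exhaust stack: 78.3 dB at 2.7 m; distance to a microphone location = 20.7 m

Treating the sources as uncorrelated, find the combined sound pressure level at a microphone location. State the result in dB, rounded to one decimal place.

First find each source's level at the receiver (point-source: −20·log₁₀(r/r_ref)), then combine on an intensity basis.
milling machine: 92.0 − 20·log₁₀(30.1/2.7) = 92.0 − 20.94 = 71.06 dB.
blower: 89.1 − 20·log₁₀(12.0/2.7) = 89.1 − 12.96 = 76.14 dB.
exhaust stack: 78.3 − 20·log₁₀(20.7/2.7) = 78.3 − 17.69 = 60.61 dB.
Σ 10^(L/10) = 5.505e+07 → L_total = 10·log₁₀(5.505e+07) = 77.41 dB.

77.4 dB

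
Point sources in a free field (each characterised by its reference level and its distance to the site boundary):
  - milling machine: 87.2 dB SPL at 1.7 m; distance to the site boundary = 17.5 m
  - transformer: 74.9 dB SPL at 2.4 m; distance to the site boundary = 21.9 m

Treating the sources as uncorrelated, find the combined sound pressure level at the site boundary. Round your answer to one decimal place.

Propagate each source to the receiver with L = L_ref − 20·log₁₀(r/r_ref), then add intensities.
milling machine: 87.2 − 20·log₁₀(17.5/1.7) = 87.2 − 20.25 = 66.95 dB SPL.
transformer: 74.9 − 20·log₁₀(21.9/2.4) = 74.9 − 19.20 = 55.70 dB SPL.
Σ 10^(L/10) = 5.324e+06 → L_total = 10·log₁₀(5.324e+06) = 67.26 dB SPL.

67.3 dB SPL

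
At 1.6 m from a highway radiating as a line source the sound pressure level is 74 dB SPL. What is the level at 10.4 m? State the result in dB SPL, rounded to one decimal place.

65.9 dB SPL

Line-source attenuation: ΔL = 10·log₁₀(r₂/r₁) = 10·log₁₀(10.4/1.6) = 8.129 dB.
L₂ = 74 − 10·log₁₀(10.4/1.6) = 74 − 8.129 = 65.87 dB SPL.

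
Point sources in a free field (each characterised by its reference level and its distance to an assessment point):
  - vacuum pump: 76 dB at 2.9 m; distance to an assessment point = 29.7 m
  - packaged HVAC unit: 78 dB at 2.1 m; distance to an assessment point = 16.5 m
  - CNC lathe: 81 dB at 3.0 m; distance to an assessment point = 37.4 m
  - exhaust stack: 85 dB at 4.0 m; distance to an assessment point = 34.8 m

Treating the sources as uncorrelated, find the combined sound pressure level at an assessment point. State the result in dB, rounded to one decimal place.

First find each source's level at the receiver (point-source: −20·log₁₀(r/r_ref)), then combine on an intensity basis.
vacuum pump: 76 − 20·log₁₀(29.7/2.9) = 76 − 20.21 = 55.79 dB.
packaged HVAC unit: 78 − 20·log₁₀(16.5/2.1) = 78 − 17.91 = 60.09 dB.
CNC lathe: 81 − 20·log₁₀(37.4/3.0) = 81 − 21.92 = 59.08 dB.
exhaust stack: 85 − 20·log₁₀(34.8/4.0) = 85 − 18.79 = 66.21 dB.
Σ 10^(L/10) = 6.390e+06 → L_total = 10·log₁₀(6.390e+06) = 68.05 dB.

68.1 dB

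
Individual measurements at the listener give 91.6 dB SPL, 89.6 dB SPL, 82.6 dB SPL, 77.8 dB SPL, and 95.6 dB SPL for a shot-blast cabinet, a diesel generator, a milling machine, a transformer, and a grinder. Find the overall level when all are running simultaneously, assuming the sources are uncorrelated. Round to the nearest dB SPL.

98 dB SPL

For uncorrelated sources the intensities add, so convert each level to linear form, sum, and take 10·log₁₀ of the total.
Σ 10^(L/10) = 10^(91.6/10) + 10^(89.6/10) + 10^(82.6/10) + 10^(77.8/10) + 10^(95.6/10) = 6.230e+09.
L_total = 10·log₁₀(6.230e+09) = 97.95 dB SPL.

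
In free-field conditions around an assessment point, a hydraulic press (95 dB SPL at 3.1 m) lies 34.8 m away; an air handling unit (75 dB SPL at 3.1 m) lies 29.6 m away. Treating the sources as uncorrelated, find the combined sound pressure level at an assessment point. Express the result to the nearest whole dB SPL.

Propagate each source to the receiver with L = L_ref − 20·log₁₀(r/r_ref), then add intensities.
hydraulic press: 95 − 20·log₁₀(34.8/3.1) = 95 − 21.00 = 74.00 dB SPL.
air handling unit: 75 − 20·log₁₀(29.6/3.1) = 75 − 19.60 = 55.40 dB SPL.
Σ 10^(L/10) = 2.544e+07 → L_total = 10·log₁₀(2.544e+07) = 74.06 dB SPL.

74 dB SPL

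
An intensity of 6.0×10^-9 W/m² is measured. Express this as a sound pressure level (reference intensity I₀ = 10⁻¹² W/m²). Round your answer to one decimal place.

37.8 dB

Dividing by I₀ shifts the exponent by 12: I/I₀ = 6.0×10^3.
L = 10·(0.7782 + 3) = 37.78 dB.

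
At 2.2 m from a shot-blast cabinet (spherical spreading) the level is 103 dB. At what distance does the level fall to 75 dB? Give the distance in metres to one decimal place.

55.3 m

The 28.0 dB drop corresponds to a distance ratio of 10^(28.0/20) for a point source.
r₂ = 2.2·10^((103−75)/20) = 2.2·10^(28.0/20) = 55.26 m.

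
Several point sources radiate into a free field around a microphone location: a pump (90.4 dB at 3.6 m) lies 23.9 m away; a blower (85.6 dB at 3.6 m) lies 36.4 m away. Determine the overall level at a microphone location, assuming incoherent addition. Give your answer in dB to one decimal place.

74.5 dB

First find each source's level at the receiver (point-source: −20·log₁₀(r/r_ref)), then combine on an intensity basis.
pump: 90.4 − 20·log₁₀(23.9/3.6) = 90.4 − 16.44 = 73.96 dB.
blower: 85.6 − 20·log₁₀(36.4/3.6) = 85.6 − 20.10 = 65.50 dB.
Σ 10^(L/10) = 2.843e+07 → L_total = 10·log₁₀(2.843e+07) = 74.54 dB.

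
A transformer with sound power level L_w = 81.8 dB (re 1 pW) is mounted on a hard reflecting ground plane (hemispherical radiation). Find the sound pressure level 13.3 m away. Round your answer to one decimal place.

The power spreads over a hemisphere of area 2π·r², so L_p = L_w − 10·log₁₀(2π·r²).
2π·r² = 1111 m², 10·log₁₀ of that is 30.459 dB.
L_p = 81.8 − 30.459 = 51.34 dB.

51.3 dB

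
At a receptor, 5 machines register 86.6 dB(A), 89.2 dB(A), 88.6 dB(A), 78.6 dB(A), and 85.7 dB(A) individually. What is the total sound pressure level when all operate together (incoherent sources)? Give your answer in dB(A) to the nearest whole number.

94 dB(A)

Incoherent sources combine by intensity addition: L_total = 10·log₁₀(Σ 10^(L_i/10)).
Σ 10^(L/10) = 10^(86.6/10) + 10^(89.2/10) + 10^(88.6/10) + 10^(78.6/10) + 10^(85.7/10) = 2.457e+09.
L_total = 10·log₁₀(2.457e+09) = 93.90 dB(A).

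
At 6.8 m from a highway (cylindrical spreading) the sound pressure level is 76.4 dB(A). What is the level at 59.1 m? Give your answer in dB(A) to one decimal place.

Line-source attenuation: ΔL = 10·log₁₀(r₂/r₁) = 10·log₁₀(59.1/6.8) = 9.391 dB.
L₂ = 76.4 − 10·log₁₀(59.1/6.8) = 76.4 − 9.391 = 67.01 dB(A).

67.0 dB(A)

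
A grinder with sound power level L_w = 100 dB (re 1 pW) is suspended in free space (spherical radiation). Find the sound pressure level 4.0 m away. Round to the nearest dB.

Free-field spherical radiation: L_p = L_w − 10·log₁₀(4π·r²), r = 4.0 m.
4π·r² = 201.1 m², 10·log₁₀ of that is 23.033 dB.
L_p = 100 − 23.033 = 76.97 dB.

77 dB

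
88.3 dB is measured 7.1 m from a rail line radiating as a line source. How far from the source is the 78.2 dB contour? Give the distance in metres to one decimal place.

Line-source spreading drops the level by 10·log₁₀(r₂/r₁); inverting, r₂/r₁ = 10^(ΔL/10).
r₂ = 7.1·10^((88.3−78.2)/10) = 7.1·10^(10.1/10) = 72.65 m.

72.7 m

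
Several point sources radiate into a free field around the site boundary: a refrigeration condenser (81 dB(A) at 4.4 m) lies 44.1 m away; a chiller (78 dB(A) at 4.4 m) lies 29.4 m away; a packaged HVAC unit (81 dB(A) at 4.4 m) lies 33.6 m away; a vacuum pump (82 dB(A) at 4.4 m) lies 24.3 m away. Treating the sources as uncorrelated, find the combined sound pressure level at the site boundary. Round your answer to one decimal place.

First find each source's level at the receiver (point-source: −20·log₁₀(r/r_ref)), then combine on an intensity basis.
refrigeration condenser: 81 − 20·log₁₀(44.1/4.4) = 81 − 20.02 = 60.98 dB(A).
chiller: 78 − 20·log₁₀(29.4/4.4) = 78 − 16.50 = 61.50 dB(A).
packaged HVAC unit: 81 − 20·log₁₀(33.6/4.4) = 81 − 17.66 = 63.34 dB(A).
vacuum pump: 82 − 20·log₁₀(24.3/4.4) = 82 − 14.84 = 67.16 dB(A).
Σ 10^(L/10) = 1.002e+07 → L_total = 10·log₁₀(1.002e+07) = 70.01 dB(A).

70.0 dB(A)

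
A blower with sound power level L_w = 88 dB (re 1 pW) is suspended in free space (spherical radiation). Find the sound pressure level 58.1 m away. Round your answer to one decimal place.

L_p = L_w − 10·log₁₀(4π·r²) with r = 58.1 m.
4π·r² = 4.242e+04 m², 10·log₁₀ of that is 46.276 dB.
L_p = 88 − 46.276 = 41.72 dB.

41.7 dB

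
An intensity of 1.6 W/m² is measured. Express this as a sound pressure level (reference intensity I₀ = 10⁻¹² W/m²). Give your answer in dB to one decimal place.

122.0 dB

Dividing by I₀ shifts the exponent by 12: I/I₀ = 1.6×10^12.
L = 10·(0.2041 + 12) = 122.04 dB.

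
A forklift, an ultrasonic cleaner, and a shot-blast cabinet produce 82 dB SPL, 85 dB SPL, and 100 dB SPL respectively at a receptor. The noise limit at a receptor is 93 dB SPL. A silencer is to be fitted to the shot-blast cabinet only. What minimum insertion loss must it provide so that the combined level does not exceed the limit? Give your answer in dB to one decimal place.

Everything except the shot-blast cabinet sums to 10^(82/10) + 10^(85/10) = 4.747e+08 in linear terms, 86.76 dB SPL.
To meet 93 dB SPL overall, the treated shot-blast cabinet may contribute at most 10^(93/10) − 4.747e+08 = 1.521e+09, i.e. 91.82 dB SPL.
So the shot-blast cabinet must be reduced from 100 to 91.82 dB SPL: IL = 8.18 dB.

8.2 dB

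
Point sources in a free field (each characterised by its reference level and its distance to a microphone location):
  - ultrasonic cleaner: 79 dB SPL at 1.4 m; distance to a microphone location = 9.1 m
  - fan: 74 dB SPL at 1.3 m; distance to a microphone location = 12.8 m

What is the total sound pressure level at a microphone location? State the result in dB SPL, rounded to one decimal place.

Propagate each source to the receiver with L = L_ref − 20·log₁₀(r/r_ref), then add intensities.
ultrasonic cleaner: 79 − 20·log₁₀(9.1/1.4) = 79 − 16.26 = 62.74 dB SPL.
fan: 74 − 20·log₁₀(12.8/1.3) = 74 − 19.87 = 54.13 dB SPL.
Σ 10^(L/10) = 2.139e+06 → L_total = 10·log₁₀(2.139e+06) = 63.30 dB SPL.

63.3 dB SPL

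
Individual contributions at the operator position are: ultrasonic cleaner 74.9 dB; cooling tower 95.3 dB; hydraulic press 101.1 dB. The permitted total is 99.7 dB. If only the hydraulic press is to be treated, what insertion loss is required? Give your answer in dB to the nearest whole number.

Fixed contribution from the other sources: Σ 10^(L/10) = 10^(74.9/10) + 10^(95.3/10) = 3.419e+09 (95.34 dB).
To meet 99.7 dB overall, the treated hydraulic press may contribute at most 10^(99.7/10) − 3.419e+09 = 5.913e+09, i.e. 97.72 dB.
Required insertion loss = 101.1 − 97.72 = 3.38 dB.

3 dB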